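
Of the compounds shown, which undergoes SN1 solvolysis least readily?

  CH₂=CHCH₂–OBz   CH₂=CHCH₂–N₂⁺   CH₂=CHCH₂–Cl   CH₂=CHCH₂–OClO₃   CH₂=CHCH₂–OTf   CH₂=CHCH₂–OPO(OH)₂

CH₂=CHCH₂–OBz

Same R in every case — rank the leaving groups.
Leaving-group ability tracks the stability of the departed species; conjugate-acid pKₐ is the usual yardstick (lower pKₐ → better LG).
CH₂=CHCH₂–N₂⁺ loses N₂: no meaningful conjugate acid; N₂ departs as an exceptionally stable neutral molecule
CH₂=CHCH₂–OTf loses OTf⁻: pKₐ(CF₃SO₃H (triflic acid)) ≈ -14
CH₂=CHCH₂–OClO₃ loses ClO₄⁻: pKₐ(HClO₄) ≈ -10
CH₂=CHCH₂–Cl loses Cl⁻: pKₐ(HCl) ≈ -7
CH₂=CHCH₂–OPO(OH)₂ loses H₂PO₄⁻: pKₐ(H₃PO₄) ≈ 2.1
CH₂=CHCH₂–OBz loses PhCOO⁻: pKₐ(C₆H₅COOH) ≈ 4.2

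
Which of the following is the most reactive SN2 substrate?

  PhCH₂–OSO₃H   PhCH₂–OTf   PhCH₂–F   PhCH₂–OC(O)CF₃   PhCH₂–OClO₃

PhCH₂–OTf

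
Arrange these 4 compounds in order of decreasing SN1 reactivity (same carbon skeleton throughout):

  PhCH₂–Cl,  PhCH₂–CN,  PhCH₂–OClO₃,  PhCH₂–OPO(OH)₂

PhCH₂–OClO₃ > PhCH₂–Cl > PhCH₂–OPO(OH)₂ > PhCH₂–CN

Identical carbon frameworks mean the comparison reduces to leaving-group quality.
Leaving-group ability tracks the stability of the departed species; conjugate-acid pKₐ is the usual yardstick (lower pKₐ → better LG).
PhCH₂–OClO₃ loses ClO₄⁻: pKₐ(HClO₄) ≈ -10
PhCH₂–Cl loses Cl⁻: pKₐ(HCl) ≈ -7
PhCH₂–OPO(OH)₂ loses H₂PO₄⁻: pKₐ(H₃PO₄) ≈ 2.1
PhCH₂–CN loses CN⁻: pKₐ(HCN) ≈ 9.2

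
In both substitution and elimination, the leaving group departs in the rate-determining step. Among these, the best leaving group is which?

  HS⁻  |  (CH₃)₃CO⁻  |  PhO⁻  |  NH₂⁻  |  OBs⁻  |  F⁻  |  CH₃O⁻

The more stable X⁻ (or X) is on its own — i.e. the weaker a base it is — the better a leaving group it makes.
OBs⁻: pKₐ(p-BrC₆H₄SO₃H) ≈ -2.8
F⁻: pKₐ(HF) ≈ 3.2
HS⁻: pKₐ(H₂S) ≈ 7
PhO⁻: pKₐ(C₆H₅OH (phenol)) ≈ 10
CH₃O⁻: pKₐ(CH₃OH) ≈ 15.5
(CH₃)₃CO⁻: pKₐ(t-BuOH) ≈ 18
NH₂⁻: pKₐ(NH₃) ≈ 38

OBs⁻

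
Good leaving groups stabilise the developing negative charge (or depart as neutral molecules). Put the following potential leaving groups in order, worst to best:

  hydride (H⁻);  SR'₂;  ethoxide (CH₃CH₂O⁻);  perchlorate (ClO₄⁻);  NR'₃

hydride (H⁻) < ethoxide (CH₃CH₂O⁻) < NR'₃ < SR'₂ < perchlorate (ClO₄⁻)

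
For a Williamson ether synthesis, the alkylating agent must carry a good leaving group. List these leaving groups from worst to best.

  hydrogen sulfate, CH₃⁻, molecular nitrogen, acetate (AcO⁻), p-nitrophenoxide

Leaving-group ability tracks the stability of the departed species; conjugate-acid pKₐ is the usual yardstick (lower pKₐ → better LG).
molecular nitrogen: no meaningful conjugate acid; N₂ departs as an exceptionally stable neutral molecule
hydrogen sulfate: pKₐ(H₂SO₄) ≈ -3
acetate (AcO⁻): pKₐ(CH₃COOH) ≈ 4.8
p-nitrophenoxide: pKₐ(p-nitrophenol) ≈ 7.2
CH₃⁻: pKₐ(CH₄) ≈ 48
Listed from poorest to best leaving group as asked.

CH₃⁻ < p-nitrophenoxide < acetate (AcO⁻) < hydrogen sulfate < molecular nitrogen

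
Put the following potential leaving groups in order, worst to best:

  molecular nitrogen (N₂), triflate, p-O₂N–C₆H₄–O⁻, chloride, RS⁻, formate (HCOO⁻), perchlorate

RS⁻ < p-O₂N–C₆H₄–O⁻ < formate (HCOO⁻) < chloride < perchlorate < triflate < molecular nitrogen (N₂)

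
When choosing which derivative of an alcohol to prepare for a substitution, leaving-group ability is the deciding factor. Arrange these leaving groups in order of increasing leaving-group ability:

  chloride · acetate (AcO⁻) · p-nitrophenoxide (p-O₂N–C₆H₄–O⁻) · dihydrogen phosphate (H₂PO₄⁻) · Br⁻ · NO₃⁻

The more stable X⁻ (or X) is on its own — i.e. the weaker a base it is — the better a leaving group it makes.
Br⁻: pKₐ(HBr) ≈ -9
chloride: pKₐ(HCl) ≈ -7
NO₃⁻: pKₐ(HNO₃) ≈ -1.3
dihydrogen phosphate (H₂PO₄⁻): pKₐ(H₃PO₄) ≈ 2.1
acetate (AcO⁻): pKₐ(CH₃COOH) ≈ 4.8
p-nitrophenoxide (p-O₂N–C₆H₄–O⁻): pKₐ(p-nitrophenol) ≈ 7.2
The question asks for worst first, so the sequence is read in increasing leaving-group ability.

p-nitrophenoxide (p-O₂N–C₆H₄–O⁻) < acetate (AcO⁻) < dihydrogen phosphate (H₂PO₄⁻) < NO₃⁻ < chloride < Br⁻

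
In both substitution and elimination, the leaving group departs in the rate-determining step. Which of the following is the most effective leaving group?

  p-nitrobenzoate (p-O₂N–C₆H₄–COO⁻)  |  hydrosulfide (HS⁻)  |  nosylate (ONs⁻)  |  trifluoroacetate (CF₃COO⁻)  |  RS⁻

nosylate (ONs⁻)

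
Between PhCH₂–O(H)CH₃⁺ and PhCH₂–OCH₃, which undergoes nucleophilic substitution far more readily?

PhCH₂–O(H)CH₃⁺

From PhCH₂–OCH₃ the departing group would be CH₃O⁻ (pKₐ(CH₃OH) ≈ 15.5). Strong base; alkoxides do not leave unassisted.
From PhCH₂–O(H)CH₃⁺ the leaving group is R'OH (pKₐ(R'OH₂⁺) ≈ -2.4). Neutral; leaves from a protonated ether (an oxonium ion, R–O(H)R'⁺).
(In practice PhCH₂–O(H)CH₃⁺ is made from PhCH₂–OCH₃ by protonation with concentrated HI, allowing neutral methanol, rather than methoxide, to depart.)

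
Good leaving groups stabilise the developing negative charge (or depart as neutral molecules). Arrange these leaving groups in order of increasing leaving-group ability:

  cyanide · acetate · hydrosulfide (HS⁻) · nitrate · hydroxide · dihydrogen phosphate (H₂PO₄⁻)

nitrate: pKₐ(HNO₃) ≈ -1.3
dihydrogen phosphate (H₂PO₄⁻): pKₐ(H₃PO₄) ≈ 2.1 — moderate base; biological leaving group after further activation
acetate: pKₐ(CH₃COOH) ≈ 4.8
hydrosulfide (HS⁻): pKₐ(H₂S) ≈ 7 — larger and more polarisable than the oxygen analogue
cyanide: pKₐ(HCN) ≈ 9.2 — sp carbon stabilises the charge somewhat, but still a poor LG
hydroxide: pKₐ(H₂O) ≈ 15.7 — strong base; essentially never leaves without prior activation
Listed from poorest to best leaving group as asked.

hydroxide < cyanide < hydrosulfide (HS⁻) < acetate < dihydrogen phosphate (H₂PO₄⁻) < nitrate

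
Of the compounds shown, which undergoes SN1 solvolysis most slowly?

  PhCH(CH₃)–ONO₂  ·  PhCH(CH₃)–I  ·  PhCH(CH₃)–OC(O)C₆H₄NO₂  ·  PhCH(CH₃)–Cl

The skeletons are identical, so relative rate is governed entirely by leaving-group ability.
Rank by basicity of the departing species: weakest base leaves most easily.
PhCH(CH₃)–I loses I⁻: pKₐ(HI) ≈ -10
PhCH(CH₃)–Cl loses Cl⁻: pKₐ(HCl) ≈ -7
PhCH(CH₃)–ONO₂ loses NO₃⁻: pKₐ(HNO₃) ≈ -1.3
PhCH(CH₃)–OC(O)C₆H₄NO₂ loses p-O₂N–C₆H₄–COO⁻: pKₐ(p-nitrobenzoic acid) ≈ 3.4

PhCH(CH₃)–OC(O)C₆H₄NO₂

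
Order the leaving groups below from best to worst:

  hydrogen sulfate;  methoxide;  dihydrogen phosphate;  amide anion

hydrogen sulfate > dihydrogen phosphate > methoxide > amide anion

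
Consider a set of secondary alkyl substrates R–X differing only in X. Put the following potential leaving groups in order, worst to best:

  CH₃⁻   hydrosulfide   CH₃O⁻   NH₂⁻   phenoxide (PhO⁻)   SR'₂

A good leaving group is a weak base: the lower the pKₐ of its conjugate acid, the more readily it departs.
SR'₂: pKₐ(R'₂SH⁺) ≈ -7
hydrosulfide: pKₐ(H₂S) ≈ 7
phenoxide (PhO⁻): pKₐ(C₆H₅OH (phenol)) ≈ 10
CH₃O⁻: pKₐ(CH₃OH) ≈ 15.5
NH₂⁻: pKₐ(NH₃) ≈ 38
CH₃⁻: pKₐ(CH₄) ≈ 48
Reversing gives the worst-to-best order requested.

CH₃⁻ < NH₂⁻ < CH₃O⁻ < phenoxide (PhO⁻) < hydrosulfide < SR'₂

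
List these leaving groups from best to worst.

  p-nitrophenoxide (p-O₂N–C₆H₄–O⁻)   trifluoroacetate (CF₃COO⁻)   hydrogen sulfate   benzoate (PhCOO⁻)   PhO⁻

hydrogen sulfate > trifluoroacetate (CF₃COO⁻) > benzoate (PhCOO⁻) > p-nitrophenoxide (p-O₂N–C₆H₄–O⁻) > PhO⁻

Leaving-group ability tracks the stability of the departed species; conjugate-acid pKₐ is the usual yardstick (lower pKₐ → better LG).
hydrogen sulfate: pKₐ(H₂SO₄) ≈ -3
trifluoroacetate (CF₃COO⁻): pKₐ(CF₃COOH) ≈ 0.2 — strongly electron-withdrawing CF₃ stabilises the carboxylate
benzoate (PhCOO⁻): pKₐ(C₆H₅COOH) ≈ 4.2 — aryl carboxylate
p-nitrophenoxide (p-O₂N–C₆H₄–O⁻): pKₐ(p-nitrophenol) ≈ 7.2
PhO⁻: pKₐ(C₆H₅OH (phenol)) ≈ 10 — resonance into the ring helps, but still a poor LG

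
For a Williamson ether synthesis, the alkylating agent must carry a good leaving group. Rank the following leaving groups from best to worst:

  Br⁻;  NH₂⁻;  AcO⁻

Br⁻ > AcO⁻ > NH₂⁻

Br⁻: pKₐ(HBr) ≈ -9 — weak base; good leaving group
AcO⁻: pKₐ(CH₃COOH) ≈ 4.8 — resonance-stabilised but still a weak base
NH₂⁻: pKₐ(NH₃) ≈ 38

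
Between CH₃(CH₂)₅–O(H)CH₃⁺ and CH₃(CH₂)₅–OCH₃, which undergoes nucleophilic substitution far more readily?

CH₃(CH₂)₅–O(H)CH₃⁺

From CH₃(CH₂)₅–OCH₃ the departing group would be CH₃O⁻ (pKₐ(CH₃OH) ≈ 15.5). Strong base; alkoxides do not leave unassisted.
From CH₃(CH₂)₅–O(H)CH₃⁺ the leaving group is R'OH (pKₐ(R'OH₂⁺) ≈ -2.4). Neutral; leaves from a protonated ether (an oxonium ion, R–O(H)R'⁺).
(In practice CH₃(CH₂)₅–O(H)CH₃⁺ is made from CH₃(CH₂)₅–OCH₃ by protonation with concentrated HI, allowing neutral methanol, rather than methoxide, to depart.)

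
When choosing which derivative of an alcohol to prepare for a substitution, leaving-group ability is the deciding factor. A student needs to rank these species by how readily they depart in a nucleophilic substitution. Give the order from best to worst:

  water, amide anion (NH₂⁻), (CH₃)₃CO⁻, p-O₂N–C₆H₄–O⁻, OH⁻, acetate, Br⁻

Br⁻ > water > acetate > p-O₂N–C₆H₄–O⁻ > OH⁻ > (CH₃)₃CO⁻ > amide anion (NH₂⁻)

A good leaving group is a weak base: the lower the pKₐ of its conjugate acid, the more readily it departs.
Br⁻: pKₐ(HBr) ≈ -9
water: pKₐ(H₃O⁺) ≈ -1.7
acetate: pKₐ(CH₃COOH) ≈ 4.8
p-O₂N–C₆H₄–O⁻: pKₐ(p-nitrophenol) ≈ 7.2
OH⁻: pKₐ(H₂O) ≈ 15.7
(CH₃)₃CO⁻: pKₐ(t-BuOH) ≈ 18
amide anion (NH₂⁻): pKₐ(NH₃) ≈ 38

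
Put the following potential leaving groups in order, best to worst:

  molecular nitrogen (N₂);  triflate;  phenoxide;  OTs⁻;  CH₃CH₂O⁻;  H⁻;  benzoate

molecular nitrogen (N₂): no meaningful conjugate acid; N₂ departs as an exceptionally stable neutral molecule
triflate: pKₐ(CF₃SO₃H (triflic acid)) ≈ -14
OTs⁻: pKₐ(p-CH₃C₆H₄SO₃H (TsOH)) ≈ -2.8
benzoate: pKₐ(C₆H₅COOH) ≈ 4.2
phenoxide: pKₐ(C₆H₅OH (phenol)) ≈ 10 — resonance into the ring helps, but still a poor LG
CH₃CH₂O⁻: pKₐ(CH₃CH₂OH) ≈ 16 — strong base; alkoxides do not leave unassisted
H⁻: pKₐ(H₂) ≈ 36 — extremely strong base; leaves only in special hydride-transfer contexts

molecular nitrogen (N₂) > triflate > OTs⁻ > benzoate > phenoxide > CH₃CH₂O⁻ > H⁻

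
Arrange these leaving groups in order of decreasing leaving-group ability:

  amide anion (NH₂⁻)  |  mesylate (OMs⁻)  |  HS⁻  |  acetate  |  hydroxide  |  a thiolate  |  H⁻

mesylate (OMs⁻) > acetate > HS⁻ > a thiolate > hydroxide > H⁻ > amide anion (NH₂⁻)

A good leaving group is a weak base: the lower the pKₐ of its conjugate acid, the more readily it departs.
mesylate (OMs⁻): pKₐ(CH₃SO₃H (MsOH)) ≈ -1.9
acetate: pKₐ(CH₃COOH) ≈ 4.8
HS⁻: pKₐ(H₂S) ≈ 7
a thiolate: pKₐ(RSH (a thiol)) ≈ 10.5
hydroxide: pKₐ(H₂O) ≈ 15.7
H⁻: pKₐ(H₂) ≈ 36
amide anion (NH₂⁻): pKₐ(NH₃) ≈ 38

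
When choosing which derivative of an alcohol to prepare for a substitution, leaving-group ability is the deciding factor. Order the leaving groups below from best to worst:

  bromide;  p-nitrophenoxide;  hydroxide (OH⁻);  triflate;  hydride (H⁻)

triflate > bromide > p-nitrophenoxide > hydroxide (OH⁻) > hydride (H⁻)

triflate: pKₐ(CF₃SO₃H (triflic acid)) ≈ -14 — charge spread over three oxygens and a CF₃ group; the premier leaving group in synthesis
bromide: pKₐ(HBr) ≈ -9 — weak base; good leaving group
p-nitrophenoxide: pKₐ(p-nitrophenol) ≈ 7.2 — nitro group delocalises the charge; the classic chromogenic LG
hydroxide (OH⁻): pKₐ(H₂O) ≈ 15.7 — strong base; essentially never leaves without prior activation
hydride (H⁻): pKₐ(H₂) ≈ 36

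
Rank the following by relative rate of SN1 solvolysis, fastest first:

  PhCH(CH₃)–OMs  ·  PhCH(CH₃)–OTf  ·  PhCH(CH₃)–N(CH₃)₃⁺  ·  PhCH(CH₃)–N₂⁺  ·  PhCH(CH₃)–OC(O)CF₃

With the same alkyl group throughout, only the leaving group differentiates the rates.
Leaving-group ability tracks the stability of the departed species; conjugate-acid pKₐ is the usual yardstick (lower pKₐ → better LG).
PhCH(CH₃)–N₂⁺ loses N₂: no meaningful conjugate acid; N₂ departs as an exceptionally stable neutral molecule
PhCH(CH₃)–OTf loses OTf⁻: pKₐ(CF₃SO₃H (triflic acid)) ≈ -14
PhCH(CH₃)–OMs loses OMs⁻: pKₐ(CH₃SO₃H (MsOH)) ≈ -1.9
PhCH(CH₃)–OC(O)CF₃ loses CF₃COO⁻: pKₐ(CF₃COOH) ≈ 0.2
PhCH(CH₃)–N(CH₃)₃⁺ loses NR'₃: pKₐ(R'₃NH⁺) ≈ 10.7

PhCH(CH₃)–N₂⁺ > PhCH(CH₃)–OTf > PhCH(CH₃)–OMs > PhCH(CH₃)–OC(O)CF₃ > PhCH(CH₃)–N(CH₃)₃⁺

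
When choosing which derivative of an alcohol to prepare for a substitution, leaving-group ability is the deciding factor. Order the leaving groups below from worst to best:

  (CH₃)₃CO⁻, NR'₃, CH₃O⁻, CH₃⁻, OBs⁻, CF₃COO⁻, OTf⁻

CH₃⁻ < (CH₃)₃CO⁻ < CH₃O⁻ < NR'₃ < CF₃COO⁻ < OBs⁻ < OTf⁻

Rank by basicity of the departing species: weakest base leaves most easily.
OTf⁻: pKₐ(CF₃SO₃H (triflic acid)) ≈ -14
OBs⁻: pKₐ(p-BrC₆H₄SO₃H) ≈ -2.8
CF₃COO⁻: pKₐ(CF₃COOH) ≈ 0.2
NR'₃: pKₐ(R'₃NH⁺) ≈ 10.7
CH₃O⁻: pKₐ(CH₃OH) ≈ 15.5
(CH₃)₃CO⁻: pKₐ(t-BuOH) ≈ 18
CH₃⁻: pKₐ(CH₄) ≈ 48
Listed from poorest to best leaving group as asked.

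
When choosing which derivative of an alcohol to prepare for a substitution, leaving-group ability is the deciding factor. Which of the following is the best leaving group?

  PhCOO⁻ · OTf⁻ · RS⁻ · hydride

OTf⁻

The more stable X⁻ (or X) is on its own — i.e. the weaker a base it is — the better a leaving group it makes.
OTf⁻: pKₐ(CF₃SO₃H (triflic acid)) ≈ -14
PhCOO⁻: pKₐ(C₆H₅COOH) ≈ 4.2
RS⁻: pKₐ(RSH (a thiol)) ≈ 10.5
hydride: pKₐ(H₂) ≈ 36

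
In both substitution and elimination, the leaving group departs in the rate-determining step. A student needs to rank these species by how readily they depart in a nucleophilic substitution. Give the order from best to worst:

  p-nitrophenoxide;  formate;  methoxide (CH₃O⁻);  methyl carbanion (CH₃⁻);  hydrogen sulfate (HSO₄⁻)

hydrogen sulfate (HSO₄⁻) > formate > p-nitrophenoxide > methoxide (CH₃O⁻) > methyl carbanion (CH₃⁻)

The more stable X⁻ (or X) is on its own — i.e. the weaker a base it is — the better a leaving group it makes.
hydrogen sulfate (HSO₄⁻): pKₐ(H₂SO₄) ≈ -3 — conjugate base of a strong mineral acid
formate: pKₐ(HCOOH) ≈ 3.8 — resonance-stabilised carboxylate
p-nitrophenoxide: pKₐ(p-nitrophenol) ≈ 7.2
methoxide (CH₃O⁻): pKₐ(CH₃OH) ≈ 15.5
methyl carbanion (CH₃⁻): pKₐ(CH₄) ≈ 48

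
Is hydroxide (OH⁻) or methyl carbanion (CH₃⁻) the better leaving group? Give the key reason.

hydroxide (OH⁻) is the better leaving group.
pKₐ(H₂O) ≈ 15.7 versus pKₐ(CH₄) ≈ 48: hydroxide (OH⁻) is the much weaker base.
Strong base; essentially never leaves without prior activation.

hydroxide (OH⁻)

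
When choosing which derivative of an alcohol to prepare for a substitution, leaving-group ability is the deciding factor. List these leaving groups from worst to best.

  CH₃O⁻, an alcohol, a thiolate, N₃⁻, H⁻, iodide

H⁻ < CH₃O⁻ < a thiolate < N₃⁻ < an alcohol < iodide

The more stable X⁻ (or X) is on its own — i.e. the weaker a base it is — the better a leaving group it makes.
iodide: pKₐ(HI) ≈ -10
an alcohol: pKₐ(R'OH₂⁺) ≈ -2.4 — neutral; leaves from a protonated ether (an oxonium ion, R–O(H)R'⁺)
N₃⁻: pKₐ(HN₃) ≈ 4.7 — linear, resonance-stabilised
a thiolate: pKₐ(RSH (a thiol)) ≈ 10.5 — moderately basic; rarely leaves without activation
CH₃O⁻: pKₐ(CH₃OH) ≈ 15.5
H⁻: pKₐ(H₂) ≈ 36
Listed from poorest to best leaving group as asked.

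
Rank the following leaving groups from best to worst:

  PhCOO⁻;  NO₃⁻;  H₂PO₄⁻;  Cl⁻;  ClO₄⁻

Rank by basicity of the departing species: weakest base leaves most easily.
ClO₄⁻: pKₐ(HClO₄) ≈ -10 — extremely weak base; rarely used for safety reasons
Cl⁻: pKₐ(HCl) ≈ -7
NO₃⁻: pKₐ(HNO₃) ≈ -1.3 — resonance-delocalised over three oxygens
H₂PO₄⁻: pKₐ(H₃PO₄) ≈ 2.1 — moderate base; biological leaving group after further activation
PhCOO⁻: pKₐ(C₆H₅COOH) ≈ 4.2 — aryl carboxylate

ClO₄⁻ > Cl⁻ > NO₃⁻ > H₂PO₄⁻ > PhCOO⁻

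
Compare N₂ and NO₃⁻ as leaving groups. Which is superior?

N₂ is the better leaving group.
N₂ is the ultimate leaving group — it departs as an exceptionally stable neutral molecule, whereas NO₃⁻ (pKₐ(HNO₃) ≈ -1.3) is far more basic.

N₂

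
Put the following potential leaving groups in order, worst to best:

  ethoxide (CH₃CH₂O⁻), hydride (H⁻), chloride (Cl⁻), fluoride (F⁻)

Leaving-group ability tracks the stability of the departed species; conjugate-acid pKₐ is the usual yardstick (lower pKₐ → better LG).
chloride (Cl⁻): pKₐ(HCl) ≈ -7 — moderately weak base
fluoride (F⁻): pKₐ(HF) ≈ 3.2
ethoxide (CH₃CH₂O⁻): pKₐ(CH₃CH₂OH) ≈ 16 — strong base; alkoxides do not leave unassisted
hydride (H⁻): pKₐ(H₂) ≈ 36 — extremely strong base; leaves only in special hydride-transfer contexts
Reversing gives the worst-to-best order requested.

hydride (H⁻) < ethoxide (CH₃CH₂O⁻) < fluoride (F⁻) < chloride (Cl⁻)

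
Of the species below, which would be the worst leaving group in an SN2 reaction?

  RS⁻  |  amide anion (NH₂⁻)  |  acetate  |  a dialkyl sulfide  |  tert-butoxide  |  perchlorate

The more stable X⁻ (or X) is on its own — i.e. the weaker a base it is — the better a leaving group it makes.
perchlorate: pKₐ(HClO₄) ≈ -10
a dialkyl sulfide: pKₐ(R'₂SH⁺) ≈ -7
acetate: pKₐ(CH₃COOH) ≈ 4.8
RS⁻: pKₐ(RSH (a thiol)) ≈ 10.5
tert-butoxide: pKₐ(t-BuOH) ≈ 18
amide anion (NH₂⁻): pKₐ(NH₃) ≈ 38

amide anion (NH₂⁻)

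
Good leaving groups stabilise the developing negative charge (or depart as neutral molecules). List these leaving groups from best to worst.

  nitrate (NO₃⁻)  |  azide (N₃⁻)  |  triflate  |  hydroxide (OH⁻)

A good leaving group is a weak base: the lower the pKₐ of its conjugate acid, the more readily it departs.
triflate: pKₐ(CF₃SO₃H (triflic acid)) ≈ -14
nitrate (NO₃⁻): pKₐ(HNO₃) ≈ -1.3
azide (N₃⁻): pKₐ(HN₃) ≈ 4.7
hydroxide (OH⁻): pKₐ(H₂O) ≈ 15.7

triflate > nitrate (NO₃⁻) > azide (N₃⁻) > hydroxide (OH⁻)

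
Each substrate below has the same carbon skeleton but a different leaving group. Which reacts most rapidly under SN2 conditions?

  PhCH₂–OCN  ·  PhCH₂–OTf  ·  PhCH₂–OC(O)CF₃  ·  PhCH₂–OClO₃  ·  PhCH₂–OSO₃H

PhCH₂–OTf

Identical carbon frameworks mean the comparison reduces to leaving-group quality.
The more stable X⁻ (or X) is on its own — i.e. the weaker a base it is — the better a leaving group it makes.
PhCH₂–OTf loses OTf⁻: pKₐ(CF₃SO₃H (triflic acid)) ≈ -14
PhCH₂–OClO₃ loses ClO₄⁻: pKₐ(HClO₄) ≈ -10
PhCH₂–OSO₃H loses HSO₄⁻: pKₐ(H₂SO₄) ≈ -3
PhCH₂–OC(O)CF₃ loses CF₃COO⁻: pKₐ(CF₃COOH) ≈ 0.2
PhCH₂–OCN loses NCO⁻: pKₐ(HOCN) ≈ 3.5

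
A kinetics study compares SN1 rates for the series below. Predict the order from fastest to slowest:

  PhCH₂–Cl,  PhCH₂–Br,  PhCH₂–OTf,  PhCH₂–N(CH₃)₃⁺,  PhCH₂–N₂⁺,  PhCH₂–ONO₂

Same R in every case — rank the leaving groups.
The more stable X⁻ (or X) is on its own — i.e. the weaker a base it is — the better a leaving group it makes.
PhCH₂–N₂⁺ loses N₂: no meaningful conjugate acid; N₂ departs as an exceptionally stable neutral molecule
PhCH₂–OTf loses OTf⁻: pKₐ(CF₃SO₃H (triflic acid)) ≈ -14
PhCH₂–Br loses Br⁻: pKₐ(HBr) ≈ -9
PhCH₂–Cl loses Cl⁻: pKₐ(HCl) ≈ -7
PhCH₂–ONO₂ loses NO₃⁻: pKₐ(HNO₃) ≈ -1.3
PhCH₂–N(CH₃)₃⁺ loses NR'₃: pKₐ(R'₃NH⁺) ≈ 10.7

PhCH₂–N₂⁺ > PhCH₂–OTf > PhCH₂–Br > PhCH₂–Cl > PhCH₂–ONO₂ > PhCH₂–N(CH₃)₃⁺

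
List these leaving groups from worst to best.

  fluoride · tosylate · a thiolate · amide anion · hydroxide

amide anion < hydroxide < a thiolate < fluoride < tosylate

Leaving-group ability tracks the stability of the departed species; conjugate-acid pKₐ is the usual yardstick (lower pKₐ → better LG).
tosylate: pKₐ(p-CH₃C₆H₄SO₃H (TsOH)) ≈ -2.8
fluoride: pKₐ(HF) ≈ 3.2
a thiolate: pKₐ(RSH (a thiol)) ≈ 10.5
hydroxide: pKₐ(H₂O) ≈ 15.7
amide anion: pKₐ(NH₃) ≈ 38
The question asks for worst first, so the sequence is read in increasing leaving-group ability.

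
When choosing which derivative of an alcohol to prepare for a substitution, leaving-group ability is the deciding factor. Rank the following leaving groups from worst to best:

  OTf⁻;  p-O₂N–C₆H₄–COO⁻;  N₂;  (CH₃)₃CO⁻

(CH₃)₃CO⁻ < p-O₂N–C₆H₄–COO⁻ < OTf⁻ < N₂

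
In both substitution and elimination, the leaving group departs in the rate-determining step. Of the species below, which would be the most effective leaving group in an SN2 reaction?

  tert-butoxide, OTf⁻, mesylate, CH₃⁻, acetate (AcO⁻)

OTf⁻

A good leaving group is a weak base: the lower the pKₐ of its conjugate acid, the more readily it departs.
OTf⁻: pKₐ(CF₃SO₃H (triflic acid)) ≈ -14
mesylate: pKₐ(CH₃SO₃H (MsOH)) ≈ -1.9
acetate (AcO⁻): pKₐ(CH₃COOH) ≈ 4.8
tert-butoxide: pKₐ(t-BuOH) ≈ 18
CH₃⁻: pKₐ(CH₄) ≈ 48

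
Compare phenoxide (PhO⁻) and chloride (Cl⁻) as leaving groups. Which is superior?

chloride (Cl⁻)

chloride (Cl⁻) is the better leaving group.
pKₐ(HCl) ≈ -7 versus pKₐ(C₆H₅OH (phenol)) ≈ 10: chloride (Cl⁻) is the much weaker base.
Moderately weak base.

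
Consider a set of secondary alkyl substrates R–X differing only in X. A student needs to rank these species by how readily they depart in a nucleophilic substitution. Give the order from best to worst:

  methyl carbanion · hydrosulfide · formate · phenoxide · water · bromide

A good leaving group is a weak base: the lower the pKₐ of its conjugate acid, the more readily it departs.
bromide: pKₐ(HBr) ≈ -9
water: pKₐ(H₃O⁺) ≈ -1.7 — neutral; leaves from a protonated alcohol (R–OH₂⁺)
formate: pKₐ(HCOOH) ≈ 3.8
hydrosulfide: pKₐ(H₂S) ≈ 7 — larger and more polarisable than the oxygen analogue
phenoxide: pKₐ(C₆H₅OH (phenol)) ≈ 10 — resonance into the ring helps, but still a poor LG
methyl carbanion: pKₐ(CH₄) ≈ 48

bromide > water > formate > hydrosulfide > phenoxide > methyl carbanion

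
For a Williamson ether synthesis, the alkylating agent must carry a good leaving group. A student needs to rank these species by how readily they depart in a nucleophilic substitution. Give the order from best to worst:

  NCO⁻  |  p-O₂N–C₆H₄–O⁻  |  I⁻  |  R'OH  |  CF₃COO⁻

I⁻: pKₐ(HI) ≈ -10
R'OH: pKₐ(R'OH₂⁺) ≈ -2.4
CF₃COO⁻: pKₐ(CF₃COOH) ≈ 0.2
NCO⁻: pKₐ(HOCN) ≈ 3.5
p-O₂N–C₆H₄–O⁻: pKₐ(p-nitrophenol) ≈ 7.2

I⁻ > R'OH > CF₃COO⁻ > NCO⁻ > p-O₂N–C₆H₄–O⁻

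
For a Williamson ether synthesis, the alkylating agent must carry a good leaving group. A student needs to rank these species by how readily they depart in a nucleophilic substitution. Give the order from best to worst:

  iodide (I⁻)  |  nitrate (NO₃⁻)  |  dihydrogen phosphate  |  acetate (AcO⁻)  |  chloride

Rank by basicity of the departing species: weakest base leaves most easily.
iodide (I⁻): pKₐ(HI) ≈ -10 — large, highly polarisable; very weak base
chloride: pKₐ(HCl) ≈ -7 — moderately weak base
nitrate (NO₃⁻): pKₐ(HNO₃) ≈ -1.3 — resonance-delocalised over three oxygens
dihydrogen phosphate: pKₐ(H₃PO₄) ≈ 2.1
acetate (AcO⁻): pKₐ(CH₃COOH) ≈ 4.8

iodide (I⁻) > chloride > nitrate (NO₃⁻) > dihydrogen phosphate > acetate (AcO⁻)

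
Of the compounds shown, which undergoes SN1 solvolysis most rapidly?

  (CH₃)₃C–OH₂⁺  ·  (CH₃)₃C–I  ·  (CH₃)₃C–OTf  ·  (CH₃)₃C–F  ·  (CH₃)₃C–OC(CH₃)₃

Same R in every case — rank the leaving groups.
Rank by basicity of the departing species: weakest base leaves most easily.
(CH₃)₃C–OTf loses OTf⁻: pKₐ(CF₃SO₃H (triflic acid)) ≈ -14
(CH₃)₃C–I loses I⁻: pKₐ(HI) ≈ -10
(CH₃)₃C–OH₂⁺ loses H₂O: pKₐ(H₃O⁺) ≈ -1.7
(CH₃)₃C–F loses F⁻: pKₐ(HF) ≈ 3.2
(CH₃)₃C–OC(CH₃)₃ loses (CH₃)₃CO⁻: pKₐ(t-BuOH) ≈ 18

(CH₃)₃C–OTf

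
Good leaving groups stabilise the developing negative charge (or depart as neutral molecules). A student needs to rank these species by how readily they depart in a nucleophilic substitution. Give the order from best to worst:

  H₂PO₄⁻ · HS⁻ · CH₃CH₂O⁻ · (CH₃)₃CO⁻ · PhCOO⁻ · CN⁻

H₂PO₄⁻ > PhCOO⁻ > HS⁻ > CN⁻ > CH₃CH₂O⁻ > (CH₃)₃CO⁻

The more stable X⁻ (or X) is on its own — i.e. the weaker a base it is — the better a leaving group it makes.
H₂PO₄⁻: pKₐ(H₃PO₄) ≈ 2.1
PhCOO⁻: pKₐ(C₆H₅COOH) ≈ 4.2
HS⁻: pKₐ(H₂S) ≈ 7
CN⁻: pKₐ(HCN) ≈ 9.2 — sp carbon stabilises the charge somewhat, but still a poor LG
CH₃CH₂O⁻: pKₐ(CH₃CH₂OH) ≈ 16 — strong base; alkoxides do not leave unassisted
(CH₃)₃CO⁻: pKₐ(t-BuOH) ≈ 18 — bulky, strongly basic alkoxide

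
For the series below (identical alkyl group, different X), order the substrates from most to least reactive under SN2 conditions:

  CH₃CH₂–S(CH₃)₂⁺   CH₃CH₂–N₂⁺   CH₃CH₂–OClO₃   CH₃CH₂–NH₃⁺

CH₃CH₂–N₂⁺ > CH₃CH₂–OClO₃ > CH₃CH₂–S(CH₃)₂⁺ > CH₃CH₂–NH₃⁺

Same R in every case — rank the leaving groups.
Rank by basicity of the departing species: weakest base leaves most easily.
CH₃CH₂–N₂⁺ loses N₂: no meaningful conjugate acid; N₂ departs as an exceptionally stable neutral molecule
CH₃CH₂–OClO₃ loses ClO₄⁻: pKₐ(HClO₄) ≈ -10
CH₃CH₂–S(CH₃)₂⁺ loses SR'₂: pKₐ(R'₂SH⁺) ≈ -7
CH₃CH₂–NH₃⁺ loses NH₃: pKₐ(NH₄⁺) ≈ 9.2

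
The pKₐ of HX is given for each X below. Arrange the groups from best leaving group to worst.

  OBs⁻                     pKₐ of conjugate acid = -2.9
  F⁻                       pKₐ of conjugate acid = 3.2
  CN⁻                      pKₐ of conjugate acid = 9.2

Lower conjugate-acid pKₐ ⇒ weaker base ⇒ better leaving group.
Sorting by the given values: OBs⁻ (-2.9), F⁻ (3.2), CN⁻ (9.2).

OBs⁻ > F⁻ > CN⁻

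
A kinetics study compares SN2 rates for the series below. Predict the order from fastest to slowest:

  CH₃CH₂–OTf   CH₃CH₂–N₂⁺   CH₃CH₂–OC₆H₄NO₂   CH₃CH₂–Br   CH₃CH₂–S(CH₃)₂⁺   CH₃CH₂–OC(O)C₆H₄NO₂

CH₃CH₂–N₂⁺ > CH₃CH₂–OTf > CH₃CH₂–Br > CH₃CH₂–S(CH₃)₂⁺ > CH₃CH₂–OC(O)C₆H₄NO₂ > CH₃CH₂–OC₆H₄NO₂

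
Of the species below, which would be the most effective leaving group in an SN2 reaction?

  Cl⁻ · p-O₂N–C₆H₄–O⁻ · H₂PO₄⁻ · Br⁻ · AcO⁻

A good leaving group is a weak base: the lower the pKₐ of its conjugate acid, the more readily it departs.
Br⁻: pKₐ(HBr) ≈ -9
Cl⁻: pKₐ(HCl) ≈ -7
H₂PO₄⁻: pKₐ(H₃PO₄) ≈ 2.1
AcO⁻: pKₐ(CH₃COOH) ≈ 4.8
p-O₂N–C₆H₄–O⁻: pKₐ(p-nitrophenol) ≈ 7.2

Br⁻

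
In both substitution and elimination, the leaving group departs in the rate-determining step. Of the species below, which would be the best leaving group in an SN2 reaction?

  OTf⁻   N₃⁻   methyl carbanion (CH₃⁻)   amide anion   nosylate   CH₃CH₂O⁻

Leaving-group ability tracks the stability of the departed species; conjugate-acid pKₐ is the usual yardstick (lower pKₐ → better LG).
OTf⁻: pKₐ(CF₃SO₃H (triflic acid)) ≈ -14
nosylate: pKₐ(p-O₂NC₆H₄SO₃H) ≈ -3.5
N₃⁻: pKₐ(HN₃) ≈ 4.7
CH₃CH₂O⁻: pKₐ(CH₃CH₂OH) ≈ 16
amide anion: pKₐ(NH₃) ≈ 38
methyl carbanion (CH₃⁻): pKₐ(CH₄) ≈ 48

OTf⁻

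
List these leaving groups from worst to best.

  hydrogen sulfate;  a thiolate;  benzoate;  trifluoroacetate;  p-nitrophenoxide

a thiolate < p-nitrophenoxide < benzoate < trifluoroacetate < hydrogen sulfate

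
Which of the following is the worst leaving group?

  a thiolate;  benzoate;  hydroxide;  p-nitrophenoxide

A good leaving group is a weak base: the lower the pKₐ of its conjugate acid, the more readily it departs.
benzoate: pKₐ(C₆H₅COOH) ≈ 4.2
p-nitrophenoxide: pKₐ(p-nitrophenol) ≈ 7.2
a thiolate: pKₐ(RSH (a thiol)) ≈ 10.5
hydroxide: pKₐ(H₂O) ≈ 15.7

hydroxide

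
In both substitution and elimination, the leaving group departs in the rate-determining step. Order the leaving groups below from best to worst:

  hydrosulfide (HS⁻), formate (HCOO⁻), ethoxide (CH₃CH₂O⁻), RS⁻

Leaving-group ability tracks the stability of the departed species; conjugate-acid pKₐ is the usual yardstick (lower pKₐ → better LG).
formate (HCOO⁻): pKₐ(HCOOH) ≈ 3.8
hydrosulfide (HS⁻): pKₐ(H₂S) ≈ 7
RS⁻: pKₐ(RSH (a thiol)) ≈ 10.5
ethoxide (CH₃CH₂O⁻): pKₐ(CH₃CH₂OH) ≈ 16 — strong base; alkoxides do not leave unassisted

formate (HCOO⁻) > hydrosulfide (HS⁻) > RS⁻ > ethoxide (CH₃CH₂O⁻)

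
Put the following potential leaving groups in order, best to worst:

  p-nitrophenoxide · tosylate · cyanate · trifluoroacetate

Rank by basicity of the departing species: weakest base leaves most easily.
tosylate: pKₐ(p-CH₃C₆H₄SO₃H (TsOH)) ≈ -2.8 — resonance-delocalised arenesulfonate
trifluoroacetate: pKₐ(CF₃COOH) ≈ 0.2 — strongly electron-withdrawing CF₃ stabilises the carboxylate
cyanate: pKₐ(HOCN) ≈ 3.5 — resonance between N and O
p-nitrophenoxide: pKₐ(p-nitrophenol) ≈ 7.2 — nitro group delocalises the charge; the classic chromogenic LG

tosylate > trifluoroacetate > cyanate > p-nitrophenoxide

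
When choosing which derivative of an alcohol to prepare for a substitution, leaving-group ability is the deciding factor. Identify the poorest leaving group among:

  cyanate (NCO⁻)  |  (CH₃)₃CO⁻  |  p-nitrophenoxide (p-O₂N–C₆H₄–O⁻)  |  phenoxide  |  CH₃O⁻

cyanate (NCO⁻): pKₐ(HOCN) ≈ 3.5
p-nitrophenoxide (p-O₂N–C₆H₄–O⁻): pKₐ(p-nitrophenol) ≈ 7.2
phenoxide: pKₐ(C₆H₅OH (phenol)) ≈ 10
CH₃O⁻: pKₐ(CH₃OH) ≈ 15.5
(CH₃)₃CO⁻: pKₐ(t-BuOH) ≈ 18

(CH₃)₃CO⁻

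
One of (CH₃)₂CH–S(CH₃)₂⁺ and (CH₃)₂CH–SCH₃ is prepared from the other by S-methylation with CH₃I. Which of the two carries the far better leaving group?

(CH₃)₂CH–S(CH₃)₂⁺

From (CH₃)₂CH–SCH₃ the departing group would be RS⁻ (pKₐ(RSH (a thiol)) ≈ 10.5). Moderately basic; rarely leaves without activation.
From (CH₃)₂CH–S(CH₃)₂⁺ the leaving group is SR'₂ (pKₐ(R'₂SH⁺) ≈ -7). Neutral; leaves from a sulfonium salt (R–SR'₂⁺).
S-methylation with CH₃I works by allowing neutral dimethyl sulfide, rather than methanethiolate, to depart, making (CH₃)₂CH–S(CH₃)₂⁺ enormously more reactive.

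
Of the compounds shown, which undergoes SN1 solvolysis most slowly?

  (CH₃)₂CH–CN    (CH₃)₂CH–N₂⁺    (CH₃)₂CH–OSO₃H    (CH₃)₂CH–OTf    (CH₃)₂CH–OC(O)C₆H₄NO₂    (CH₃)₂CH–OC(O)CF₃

With the same alkyl group throughout, only the leaving group differentiates the rates.
A good leaving group is a weak base: the lower the pKₐ of its conjugate acid, the more readily it departs.
(CH₃)₂CH–N₂⁺ loses N₂: no meaningful conjugate acid; N₂ departs as an exceptionally stable neutral molecule
(CH₃)₂CH–OTf loses OTf⁻: pKₐ(CF₃SO₃H (triflic acid)) ≈ -14
(CH₃)₂CH–OSO₃H loses HSO₄⁻: pKₐ(H₂SO₄) ≈ -3
(CH₃)₂CH–OC(O)CF₃ loses CF₃COO⁻: pKₐ(CF₃COOH) ≈ 0.2
(CH₃)₂CH–OC(O)C₆H₄NO₂ loses p-O₂N–C₆H₄–COO⁻: pKₐ(p-nitrobenzoic acid) ≈ 3.4
(CH₃)₂CH–CN loses CN⁻: pKₐ(HCN) ≈ 9.2

(CH₃)₂CH–CN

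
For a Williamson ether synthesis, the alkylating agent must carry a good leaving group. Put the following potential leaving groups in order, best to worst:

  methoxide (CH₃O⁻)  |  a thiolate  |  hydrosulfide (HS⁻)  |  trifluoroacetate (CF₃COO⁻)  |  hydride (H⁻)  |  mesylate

mesylate > trifluoroacetate (CF₃COO⁻) > hydrosulfide (HS⁻) > a thiolate > methoxide (CH₃O⁻) > hydride (H⁻)

mesylate: pKₐ(CH₃SO₃H (MsOH)) ≈ -1.9
trifluoroacetate (CF₃COO⁻): pKₐ(CF₃COOH) ≈ 0.2 — strongly electron-withdrawing CF₃ stabilises the carboxylate
hydrosulfide (HS⁻): pKₐ(H₂S) ≈ 7
a thiolate: pKₐ(RSH (a thiol)) ≈ 10.5
methoxide (CH₃O⁻): pKₐ(CH₃OH) ≈ 15.5
hydride (H⁻): pKₐ(H₂) ≈ 36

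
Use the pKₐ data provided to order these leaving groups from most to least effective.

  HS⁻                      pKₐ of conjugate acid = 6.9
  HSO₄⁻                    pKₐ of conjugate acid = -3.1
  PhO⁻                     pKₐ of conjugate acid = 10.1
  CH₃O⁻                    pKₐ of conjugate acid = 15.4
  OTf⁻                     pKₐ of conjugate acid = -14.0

OTf⁻ > HSO₄⁻ > HS⁻ > PhO⁻ > CH₃O⁻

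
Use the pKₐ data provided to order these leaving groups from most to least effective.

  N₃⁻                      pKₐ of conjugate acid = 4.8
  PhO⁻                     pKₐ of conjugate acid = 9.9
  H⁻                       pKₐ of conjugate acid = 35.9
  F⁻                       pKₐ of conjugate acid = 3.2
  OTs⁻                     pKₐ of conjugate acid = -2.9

OTs⁻ > F⁻ > N₃⁻ > PhO⁻ > H⁻

Lower conjugate-acid pKₐ ⇒ weaker base ⇒ better leaving group.
Sorting by the given values: OTs⁻ (-2.9), F⁻ (3.2), N₃⁻ (4.8), PhO⁻ (9.9), H⁻ (35.9).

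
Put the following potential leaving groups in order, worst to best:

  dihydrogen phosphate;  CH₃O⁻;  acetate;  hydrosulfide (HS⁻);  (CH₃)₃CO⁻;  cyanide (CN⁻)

A good leaving group is a weak base: the lower the pKₐ of its conjugate acid, the more readily it departs.
dihydrogen phosphate: pKₐ(H₃PO₄) ≈ 2.1
acetate: pKₐ(CH₃COOH) ≈ 4.8 — resonance-stabilised but still a weak base
hydrosulfide (HS⁻): pKₐ(H₂S) ≈ 7 — larger and more polarisable than the oxygen analogue
cyanide (CN⁻): pKₐ(HCN) ≈ 9.2
CH₃O⁻: pKₐ(CH₃OH) ≈ 15.5 — strong base; alkoxides do not leave unassisted
(CH₃)₃CO⁻: pKₐ(t-BuOH) ≈ 18 — bulky, strongly basic alkoxide
Reversing gives the worst-to-best order requested.

(CH₃)₃CO⁻ < CH₃O⁻ < cyanide (CN⁻) < hydrosulfide (HS⁻) < acetate < dihydrogen phosphate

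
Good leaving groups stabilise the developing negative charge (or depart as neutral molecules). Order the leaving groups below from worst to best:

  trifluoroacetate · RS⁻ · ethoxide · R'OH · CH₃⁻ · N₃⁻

CH₃⁻ < ethoxide < RS⁻ < N₃⁻ < trifluoroacetate < R'OH

R'OH: pKₐ(R'OH₂⁺) ≈ -2.4
trifluoroacetate: pKₐ(CF₃COOH) ≈ 0.2
N₃⁻: pKₐ(HN₃) ≈ 4.7
RS⁻: pKₐ(RSH (a thiol)) ≈ 10.5 — moderately basic; rarely leaves without activation
ethoxide: pKₐ(CH₃CH₂OH) ≈ 16
CH₃⁻: pKₐ(CH₄) ≈ 48
The question asks for worst first, so the sequence is read in increasing leaving-group ability.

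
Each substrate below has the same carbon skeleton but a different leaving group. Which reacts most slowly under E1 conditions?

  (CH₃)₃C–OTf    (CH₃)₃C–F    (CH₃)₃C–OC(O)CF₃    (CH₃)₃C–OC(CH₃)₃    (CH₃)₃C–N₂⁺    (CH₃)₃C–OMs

With the same alkyl group throughout, only the leaving group differentiates the rates.
Leaving-group ability tracks the stability of the departed species; conjugate-acid pKₐ is the usual yardstick (lower pKₐ → better LG).
(CH₃)₃C–N₂⁺ loses N₂: no meaningful conjugate acid; N₂ departs as an exceptionally stable neutral molecule
(CH₃)₃C–OTf loses OTf⁻: pKₐ(CF₃SO₃H (triflic acid)) ≈ -14
(CH₃)₃C–OMs loses OMs⁻: pKₐ(CH₃SO₃H (MsOH)) ≈ -1.9
(CH₃)₃C–OC(O)CF₃ loses CF₃COO⁻: pKₐ(CF₃COOH) ≈ 0.2
(CH₃)₃C–F loses F⁻: pKₐ(HF) ≈ 3.2
(CH₃)₃C–OC(CH₃)₃ loses (CH₃)₃CO⁻: pKₐ(t-BuOH) ≈ 18

(CH₃)₃C–OC(CH₃)₃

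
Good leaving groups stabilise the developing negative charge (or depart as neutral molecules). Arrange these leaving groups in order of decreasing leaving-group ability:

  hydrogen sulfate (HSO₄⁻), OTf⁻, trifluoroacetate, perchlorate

OTf⁻ > perchlorate > hydrogen sulfate (HSO₄⁻) > trifluoroacetate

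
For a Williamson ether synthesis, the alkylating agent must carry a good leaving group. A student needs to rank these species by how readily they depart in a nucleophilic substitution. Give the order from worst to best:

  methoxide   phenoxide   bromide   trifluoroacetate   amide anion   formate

bromide: pKₐ(HBr) ≈ -9
trifluoroacetate: pKₐ(CF₃COOH) ≈ 0.2 — strongly electron-withdrawing CF₃ stabilises the carboxylate
formate: pKₐ(HCOOH) ≈ 3.8 — resonance-stabilised carboxylate
phenoxide: pKₐ(C₆H₅OH (phenol)) ≈ 10 — resonance into the ring helps, but still a poor LG
methoxide: pKₐ(CH₃OH) ≈ 15.5 — strong base; alkoxides do not leave unassisted
amide anion: pKₐ(NH₃) ≈ 38 — extremely strong base; never a leaving group
Reversing gives the worst-to-best order requested.

amide anion < methoxide < phenoxide < formate < trifluoroacetate < bromide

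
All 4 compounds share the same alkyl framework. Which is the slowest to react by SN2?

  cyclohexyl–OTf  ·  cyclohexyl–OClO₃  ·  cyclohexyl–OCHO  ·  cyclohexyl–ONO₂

With the same alkyl group throughout, only the leaving group differentiates the rates.
Leaving-group ability tracks the stability of the departed species; conjugate-acid pKₐ is the usual yardstick (lower pKₐ → better LG).
cyclohexyl–OTf loses OTf⁻: pKₐ(CF₃SO₃H (triflic acid)) ≈ -14
cyclohexyl–OClO₃ loses ClO₄⁻: pKₐ(HClO₄) ≈ -10
cyclohexyl–ONO₂ loses NO₃⁻: pKₐ(HNO₃) ≈ -1.3
cyclohexyl–OCHO loses HCOO⁻: pKₐ(HCOOH) ≈ 3.8

cyclohexyl–OCHO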